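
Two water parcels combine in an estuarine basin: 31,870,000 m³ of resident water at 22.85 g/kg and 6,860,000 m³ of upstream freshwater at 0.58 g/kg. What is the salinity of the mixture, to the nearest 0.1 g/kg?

Salt balance:
salt = 31,870,000×22.85 + 6,860,000×0.58 = 728,229,500 + 3,978,800 = 732,208,300
volume = 31,870,000 + 6,860,000 = 38,730,000 m³
S = 732,208,300 / 38,730,000 = 18.905 g/kg

18.9 g/kg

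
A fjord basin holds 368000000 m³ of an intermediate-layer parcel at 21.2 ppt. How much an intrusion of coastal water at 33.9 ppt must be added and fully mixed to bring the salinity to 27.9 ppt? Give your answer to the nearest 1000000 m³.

411000000 m³

Salt balance: 368,000,000×21.2 + V×33.9 = (368,000,000+V)×27.9
7,801,600,000 + 33.9V = 10,267,200,000 + 27.9V
2,465,600,000 = 6V
V = 410,933,333.33 m³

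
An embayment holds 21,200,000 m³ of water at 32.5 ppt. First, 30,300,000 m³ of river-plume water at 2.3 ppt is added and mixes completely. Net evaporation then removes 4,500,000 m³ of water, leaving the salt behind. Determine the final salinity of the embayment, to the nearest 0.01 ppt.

After mixing: salt = 21,200,000×32.5 + 30,300,000×2.3 = 758,690,000; volume = 51,500,000 m³
After evaporation: salt unchanged = 758,690,000; volume = 51,500,000 − 4,500,000 = 47,000,000 m³
S = 758,690,000 / 47,000,000 = 16.1423 ppt

16.14 ppt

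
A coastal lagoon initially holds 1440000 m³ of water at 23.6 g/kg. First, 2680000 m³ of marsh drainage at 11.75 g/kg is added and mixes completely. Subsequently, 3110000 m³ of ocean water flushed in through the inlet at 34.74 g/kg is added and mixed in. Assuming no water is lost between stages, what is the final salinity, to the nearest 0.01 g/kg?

24.00 g/kg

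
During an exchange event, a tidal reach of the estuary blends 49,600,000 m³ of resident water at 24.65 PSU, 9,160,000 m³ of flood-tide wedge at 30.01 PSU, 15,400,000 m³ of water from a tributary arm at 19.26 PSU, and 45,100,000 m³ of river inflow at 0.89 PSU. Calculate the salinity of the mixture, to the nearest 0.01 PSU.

15.38 PSU

Weighted by volume,
salt = 49,600,000×24.65 + 9,160,000×30.01 + 15,400,000×19.26 + 45,100,000×0.89 = 1,222,640,000 + 274,891,600 + 296,604,000 + 40,139,000 = 1,834,274,600
volume = 49,600,000 + 9,160,000 + 15,400,000 + 45,100,000 = 119,260,000 m³
S = 1,834,274,600 / 119,260,000 = 15.3805 PSU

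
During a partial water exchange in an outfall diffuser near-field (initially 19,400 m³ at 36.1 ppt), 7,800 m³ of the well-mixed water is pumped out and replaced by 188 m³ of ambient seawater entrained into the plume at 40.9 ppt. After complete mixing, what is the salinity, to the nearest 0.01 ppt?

36.18 ppt

Remaining after removal: 11,600 m³ at 36.1 ppt (salt = 418,760)
After addition: salt = 418,760 + 188×40.9 = 426,449.2; volume = 11,788 m³
S = 426,449.2 / 11,788 = 36.1766 ppt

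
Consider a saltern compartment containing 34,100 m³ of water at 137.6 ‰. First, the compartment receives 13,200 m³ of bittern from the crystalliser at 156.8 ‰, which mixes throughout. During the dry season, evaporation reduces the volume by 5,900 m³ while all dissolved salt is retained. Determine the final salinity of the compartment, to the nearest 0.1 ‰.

163.3 ‰

After mixing: salt = 34,100×137.6 + 13,200×156.8 = 6,761,920; volume = 47,300 m³
After evaporation: salt unchanged = 6,761,920; volume = 47,300 − 5,900 = 41,400 m³
S = 6,761,920 / 41,400 = 163.3314 ‰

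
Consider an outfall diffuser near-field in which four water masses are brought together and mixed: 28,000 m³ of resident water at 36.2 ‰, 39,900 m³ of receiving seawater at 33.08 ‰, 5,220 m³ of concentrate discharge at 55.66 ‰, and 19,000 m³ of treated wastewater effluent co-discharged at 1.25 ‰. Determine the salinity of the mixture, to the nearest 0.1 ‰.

By conservation of dissolved salt,
salt = 28,000×36.2 + 39,900×33.08 + 5,220×55.66 + 19,000×1.25 = 1,013,600 + 1,319,892 + 290,545.2 + 23,750 = 2,647,787.2
volume = 28,000 + 39,900 + 5,220 + 19,000 = 92,120 m³
S = 2,647,787.2 / 92,120 = 28.743 ‰

28.7 ‰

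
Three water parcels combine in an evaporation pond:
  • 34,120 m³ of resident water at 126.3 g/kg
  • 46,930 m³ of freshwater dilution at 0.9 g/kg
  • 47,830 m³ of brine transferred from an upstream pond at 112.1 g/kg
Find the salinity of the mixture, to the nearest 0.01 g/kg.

75.37 g/kg

By conservation of dissolved salt,
salt = 34,120×126.3 + 46,930×0.9 + 47,830×112.1 = 4,309,356 + 42,237 + 5,361,743 = 9,713,336
volume = 34,120 + 46,930 + 47,830 = 128,880 m³
S = 9,713,336 / 128,880 = 75.3673 g/kg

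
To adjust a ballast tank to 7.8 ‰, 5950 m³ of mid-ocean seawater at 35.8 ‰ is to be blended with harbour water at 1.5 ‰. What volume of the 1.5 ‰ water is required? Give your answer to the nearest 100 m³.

Salt balance: 5,950×35.8 + V×1.5 = (5,950+V)×7.8
213,010 + 1.5V = 46,410 + 7.8V
166,600 = 6.3V
V = 26,444.44 m³

26400 m³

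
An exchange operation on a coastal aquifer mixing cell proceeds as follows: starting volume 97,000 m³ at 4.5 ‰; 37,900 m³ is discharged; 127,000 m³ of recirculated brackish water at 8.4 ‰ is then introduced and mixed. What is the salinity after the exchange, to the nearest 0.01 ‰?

7.16 ‰

Remaining after removal: 59,100 m³ at 4.5 ‰ (salt = 265,950)
After addition: salt = 265,950 + 127,000×8.4 = 1,332,750; volume = 186,100 m³
S = 1,332,750 / 186,100 = 7.1615 ‰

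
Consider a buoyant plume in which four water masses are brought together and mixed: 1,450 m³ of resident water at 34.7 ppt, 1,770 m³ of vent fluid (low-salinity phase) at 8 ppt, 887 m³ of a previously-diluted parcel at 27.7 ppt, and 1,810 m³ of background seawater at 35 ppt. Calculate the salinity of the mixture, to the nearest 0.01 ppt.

25.76 ppt

Mass of salt is conserved:
salt = 1,450×34.7 + 1,770×8 + 887×27.7 + 1,810×35 = 50,315 + 14,160 + 24,569.9 + 63,350 = 152,394.9
volume = 1,450 + 1,770 + 887 + 1,810 = 5,917 m³
S = 152,394.9 / 5,917 = 25.7554 ppt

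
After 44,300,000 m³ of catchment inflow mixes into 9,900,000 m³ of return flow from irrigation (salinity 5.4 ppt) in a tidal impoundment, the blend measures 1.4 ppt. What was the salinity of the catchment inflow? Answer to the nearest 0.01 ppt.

0.51 ppt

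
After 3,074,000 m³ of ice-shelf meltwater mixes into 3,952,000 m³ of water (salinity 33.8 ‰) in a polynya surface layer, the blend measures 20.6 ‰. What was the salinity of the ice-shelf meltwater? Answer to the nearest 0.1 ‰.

3.6 ‰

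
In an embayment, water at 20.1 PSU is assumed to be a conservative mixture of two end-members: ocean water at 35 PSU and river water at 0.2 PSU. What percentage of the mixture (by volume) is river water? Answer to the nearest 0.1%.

42.8%

Let f be the freshwater fraction. Salt balance per unit volume:
f×0.2 + (1−f)×35 = 20.1
f = (35 − 20.1) / (35 − 0.2) = 14.9/34.8 = 0.4282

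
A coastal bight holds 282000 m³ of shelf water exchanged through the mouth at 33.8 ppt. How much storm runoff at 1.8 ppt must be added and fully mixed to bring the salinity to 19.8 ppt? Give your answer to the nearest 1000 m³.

219000 m³

Salt balance: 282,000×33.8 + V×1.8 = (282,000+V)×19.8
9,531,600 + 1.8V = 5,583,600 + 19.8V
3,948,000 = 18V
V = 219,333.33 m³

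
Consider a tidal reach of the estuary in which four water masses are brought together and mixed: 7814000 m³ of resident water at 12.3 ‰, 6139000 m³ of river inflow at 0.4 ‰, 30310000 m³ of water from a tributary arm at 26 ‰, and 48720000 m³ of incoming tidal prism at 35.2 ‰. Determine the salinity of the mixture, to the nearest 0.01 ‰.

27.98 ‰

Weighted by volume,
salt = 7,814,000×12.3 + 6,139,000×0.4 + 30,310,000×26 + 48,720,000×35.2 = 96,112,200 + 2,455,600 + 788,060,000 + 1,714,944,000 = 2,601,571,800
volume = 7,814,000 + 6,139,000 + 30,310,000 + 48,720,000 = 92,983,000 m³
S = 2,601,571,800 / 92,983,000 = 27.979 ‰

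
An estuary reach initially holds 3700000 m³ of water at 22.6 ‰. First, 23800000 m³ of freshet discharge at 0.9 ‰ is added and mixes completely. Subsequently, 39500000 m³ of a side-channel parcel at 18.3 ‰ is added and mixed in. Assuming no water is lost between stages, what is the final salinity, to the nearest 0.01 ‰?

Conserving salt mass:
Initial salt = 3,700,000×22.6 = 83,620,000
After stage 1: salt = 83,620,000 + 23,800,000×0.9 = 105,040,000; volume = 27,500,000 m³; S = 3.82 ‰
After stage 2: salt = 105,040,000 + 39,500,000×18.3 = 827,890,000; volume = 67,000,000 m³
S = 827,890,000 / 67,000,000 = 12.3566 ‰

12.36 ‰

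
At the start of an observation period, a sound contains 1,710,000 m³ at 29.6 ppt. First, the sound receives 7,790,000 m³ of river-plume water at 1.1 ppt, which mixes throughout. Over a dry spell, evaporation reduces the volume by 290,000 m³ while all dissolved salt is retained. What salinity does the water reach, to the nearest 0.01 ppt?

After mixing: salt = 1,710,000×29.6 + 7,790,000×1.1 = 59,185,000; volume = 9,500,000 m³
After evaporation: salt unchanged = 59,185,000; volume = 9,500,000 − 290,000 = 9,210,000 m³
S = 59,185,000 / 9,210,000 = 6.4262 ppt

6.43 ppt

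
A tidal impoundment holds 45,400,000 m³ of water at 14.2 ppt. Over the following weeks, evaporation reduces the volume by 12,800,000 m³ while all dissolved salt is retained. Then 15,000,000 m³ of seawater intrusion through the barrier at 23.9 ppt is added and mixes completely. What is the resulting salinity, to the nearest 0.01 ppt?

21.08 ppt

After evaporation: salt = 45,400,000×14.2 = 644,680,000; volume = 45,400,000 − 12,800,000 = 32,600,000 m³
After mixing: salt = 644,680,000 + 15,000,000×23.9 = 1,003,180,000; volume = 32,600,000 + 15,000,000 = 47,600,000 m³
S = 1,003,180,000 / 47,600,000 = 21.0752 ppt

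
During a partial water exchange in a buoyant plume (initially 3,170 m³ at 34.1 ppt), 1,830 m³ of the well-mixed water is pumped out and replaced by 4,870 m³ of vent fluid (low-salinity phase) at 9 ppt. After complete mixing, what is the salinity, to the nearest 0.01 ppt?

Remaining after removal: 1,340 m³ at 34.1 ppt (salt = 45,694)
After addition: salt = 45,694 + 4,870×9 = 89,524; volume = 6,210 m³
S = 89,524 / 6,210 = 14.4161 ppt

14.42 ppt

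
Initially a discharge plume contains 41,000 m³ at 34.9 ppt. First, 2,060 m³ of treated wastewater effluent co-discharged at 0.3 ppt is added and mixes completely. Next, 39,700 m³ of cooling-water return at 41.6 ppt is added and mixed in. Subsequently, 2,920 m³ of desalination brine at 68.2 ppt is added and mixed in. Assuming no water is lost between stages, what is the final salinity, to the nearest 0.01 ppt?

38.31 ppt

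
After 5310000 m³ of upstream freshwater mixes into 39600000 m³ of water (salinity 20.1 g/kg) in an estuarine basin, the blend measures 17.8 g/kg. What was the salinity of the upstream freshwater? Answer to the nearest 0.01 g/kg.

Salt balance: 39,600,000×20.1 + 5,310,000×S = 44,910,000×17.8
795,960,000 + 5,310,000·S = 799,398,000
S = (799,398,000 − 795,960,000) / 5,310,000 = 0.6475 g/kg

0.65 g/kg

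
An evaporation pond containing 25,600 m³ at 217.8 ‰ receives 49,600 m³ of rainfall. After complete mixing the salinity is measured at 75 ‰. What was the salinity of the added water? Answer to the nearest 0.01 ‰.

1.30 ‰

Salt balance: 25,600×217.8 + 49,600×S = 75,200×75
5,575,680 + 49,600·S = 5,640,000
S = (5,640,000 − 5,575,680) / 49,600 = 1.2968 ‰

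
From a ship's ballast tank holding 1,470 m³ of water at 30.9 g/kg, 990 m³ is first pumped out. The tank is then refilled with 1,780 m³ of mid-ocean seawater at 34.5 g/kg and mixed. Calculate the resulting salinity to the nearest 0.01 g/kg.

Remaining after removal: 480 m³ at 30.9 g/kg (salt = 14,832)
After addition: salt = 14,832 + 1,780×34.5 = 76,242; volume = 2,260 m³
S = 76,242 / 2,260 = 33.7354 g/kg

33.74 g/kg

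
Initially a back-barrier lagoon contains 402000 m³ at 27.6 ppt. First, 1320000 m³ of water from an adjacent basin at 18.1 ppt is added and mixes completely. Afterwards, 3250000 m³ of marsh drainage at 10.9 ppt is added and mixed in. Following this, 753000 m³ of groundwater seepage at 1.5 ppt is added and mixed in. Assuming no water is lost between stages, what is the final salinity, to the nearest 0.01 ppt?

12.50 ppt

Conserving salt mass:
Initial salt = 402,000×27.6 = 11,095,200
After stage 1: salt = 11,095,200 + 1,320,000×18.1 = 34,987,200; volume = 1,722,000 m³; S = 20.318 ppt
After stage 2: salt = 34,987,200 + 3,250,000×10.9 = 70,412,200; volume = 4,972,000 m³; S = 14.162 ppt
After stage 3: salt = 70,412,200 + 753,000×1.5 = 71,541,700; volume = 5,725,000 m³
S = 71,541,700 / 5,725,000 = 12.4964 ppt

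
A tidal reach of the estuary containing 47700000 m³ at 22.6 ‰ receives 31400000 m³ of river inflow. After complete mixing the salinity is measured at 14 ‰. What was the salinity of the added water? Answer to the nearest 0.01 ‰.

Salt balance: 47,700,000×22.6 + 31,400,000×S = 79,100,000×14
1,078,020,000 + 31,400,000·S = 1,107,400,000
S = (1,107,400,000 − 1,078,020,000) / 31,400,000 = 0.9357 ‰

0.94 ‰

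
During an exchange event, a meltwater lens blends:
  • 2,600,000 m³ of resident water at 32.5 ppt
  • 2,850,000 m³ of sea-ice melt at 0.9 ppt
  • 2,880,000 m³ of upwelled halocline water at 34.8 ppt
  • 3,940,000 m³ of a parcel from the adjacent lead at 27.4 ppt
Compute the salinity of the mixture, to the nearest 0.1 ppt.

Mass of salt is conserved:
salt = 2,600,000×32.5 + 2,850,000×0.9 + 2,880,000×34.8 + 3,940,000×27.4 = 84,500,000 + 2,565,000 + 100,224,000 + 107,956,000 = 295,245,000
volume = 2,600,000 + 2,850,000 + 2,880,000 + 3,940,000 = 12,270,000 m³
S = 295,245,000 / 12,270,000 = 24.062 ppt

24.1 ppt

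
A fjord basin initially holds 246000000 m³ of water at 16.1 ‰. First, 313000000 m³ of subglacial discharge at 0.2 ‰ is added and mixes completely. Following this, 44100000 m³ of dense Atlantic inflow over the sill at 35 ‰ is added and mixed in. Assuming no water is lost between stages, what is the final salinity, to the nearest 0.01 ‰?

9.23 ‰

By conservation of dissolved salt,
Initial salt = 246,000,000×16.1 = 3,960,600,000
After stage 1: salt = 3,960,600,000 + 313,000,000×0.2 = 4,023,200,000; volume = 559,000,000 m³; S = 7.197 ‰
After stage 2: salt = 4,023,200,000 + 44,100,000×35 = 5,566,700,000; volume = 603,100,000 m³
S = 5,566,700,000 / 603,100,000 = 9.2301 ‰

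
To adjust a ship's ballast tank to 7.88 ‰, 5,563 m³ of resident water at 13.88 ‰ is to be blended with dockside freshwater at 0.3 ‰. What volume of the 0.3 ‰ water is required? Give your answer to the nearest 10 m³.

Salt balance: 5,563×13.88 + V×0.3 = (5,563+V)×7.88
77,214.44 + 0.3V = 43,836.44 + 7.88V
33,378 = 7.58V
V = 4,403.43 m³

4400 m³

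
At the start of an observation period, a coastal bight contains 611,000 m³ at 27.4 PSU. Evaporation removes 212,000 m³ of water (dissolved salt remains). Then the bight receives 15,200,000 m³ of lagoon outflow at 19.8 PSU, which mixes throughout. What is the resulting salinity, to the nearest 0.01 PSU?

After evaporation: salt = 611,000×27.4 = 16,741,400; volume = 611,000 − 212,000 = 399,000 m³
After mixing: salt = 16,741,400 + 15,200,000×19.8 = 317,701,400; volume = 399,000 + 15,200,000 = 15,599,000 m³
S = 317,701,400 / 15,599,000 = 20.3668 PSU

20.37 PSU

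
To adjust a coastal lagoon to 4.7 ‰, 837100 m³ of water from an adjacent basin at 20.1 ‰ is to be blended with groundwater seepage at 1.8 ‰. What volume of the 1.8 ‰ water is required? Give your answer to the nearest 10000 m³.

4450000 m³

Salt balance: 837,100×20.1 + V×1.8 = (837,100+V)×4.7
16,825,710 + 1.8V = 3,934,370 + 4.7V
12,891,340 = 2.9V
V = 4,445,289.66 m³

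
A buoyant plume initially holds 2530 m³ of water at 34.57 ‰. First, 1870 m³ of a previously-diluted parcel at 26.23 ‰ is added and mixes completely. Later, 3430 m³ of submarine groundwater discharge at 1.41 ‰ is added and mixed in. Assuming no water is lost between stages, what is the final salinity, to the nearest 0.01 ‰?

18.05 ‰

Total salt / total volume:
Initial salt = 2,530×34.57 = 87,462.1
After stage 1: salt = 87,462.1 + 1,870×26.23 = 136,512.2; volume = 4,400 m³; S = 31.026 ‰
After stage 2: salt = 136,512.2 + 3,430×1.41 = 141,348.5; volume = 7,830 m³
S = 141,348.5 / 7,830 = 18.0522 ‰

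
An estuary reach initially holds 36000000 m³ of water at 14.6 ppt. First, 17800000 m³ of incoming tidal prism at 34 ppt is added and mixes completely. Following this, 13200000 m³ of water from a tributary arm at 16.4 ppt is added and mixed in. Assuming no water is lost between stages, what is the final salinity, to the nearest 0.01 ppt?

20.11 ppt

Salt balance:
Initial salt = 36,000,000×14.6 = 525,600,000
After stage 1: salt = 525,600,000 + 17,800,000×34 = 1,130,800,000; volume = 53,800,000 m³; S = 21.019 ppt
After stage 2: salt = 1,130,800,000 + 13,200,000×16.4 = 1,347,280,000; volume = 67,000,000 m³
S = 1,347,280,000 / 67,000,000 = 20.1087 ppt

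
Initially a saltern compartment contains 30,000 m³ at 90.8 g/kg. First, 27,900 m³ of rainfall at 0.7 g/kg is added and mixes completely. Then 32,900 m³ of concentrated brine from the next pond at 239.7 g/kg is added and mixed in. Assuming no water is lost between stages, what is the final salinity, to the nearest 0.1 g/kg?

117.1 g/kg

By conservation of dissolved salt,
Initial salt = 30,000×90.8 = 2,724,000
After stage 1: salt = 2,724,000 + 27,900×0.7 = 2,743,530; volume = 57,900 m³; S = 47.384 g/kg
After stage 2: salt = 2,743,530 + 32,900×239.7 = 10,629,660; volume = 90,800 m³
S = 10,629,660 / 90,800 = 117.0667 g/kg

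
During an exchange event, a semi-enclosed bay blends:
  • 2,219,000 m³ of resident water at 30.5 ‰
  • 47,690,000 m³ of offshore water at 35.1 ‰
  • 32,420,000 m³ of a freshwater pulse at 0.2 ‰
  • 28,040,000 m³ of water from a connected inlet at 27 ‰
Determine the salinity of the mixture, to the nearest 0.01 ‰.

22.70 ‰

Weighted by volume,
salt = 2,219,000×30.5 + 47,690,000×35.1 + 32,420,000×0.2 + 28,040,000×27 = 67,679,500 + 1,673,919,000 + 6,484,000 + 757,080,000 = 2,505,162,500
volume = 2,219,000 + 47,690,000 + 32,420,000 + 28,040,000 = 110,369,000 m³
S = 2,505,162,500 / 110,369,000 = 22.6981 ‰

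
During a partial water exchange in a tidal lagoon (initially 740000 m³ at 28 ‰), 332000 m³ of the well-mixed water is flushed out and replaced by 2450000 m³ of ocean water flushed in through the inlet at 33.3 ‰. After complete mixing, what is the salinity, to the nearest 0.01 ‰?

32.54 ‰

Remaining after removal: 408,000 m³ at 28 ‰ (salt = 11,424,000)
After addition: salt = 11,424,000 + 2,450,000×33.3 = 93,009,000; volume = 2,858,000 m³
S = 93,009,000 / 2,858,000 = 32.5434 ‰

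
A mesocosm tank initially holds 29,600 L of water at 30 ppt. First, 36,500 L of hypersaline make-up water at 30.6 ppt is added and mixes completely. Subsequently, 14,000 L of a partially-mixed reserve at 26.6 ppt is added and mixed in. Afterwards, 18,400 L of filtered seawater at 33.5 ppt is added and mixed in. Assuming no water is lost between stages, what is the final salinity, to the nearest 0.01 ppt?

30.39 ppt

Mass of salt is conserved:
Initial salt = 29,600×30 = 888,000
After stage 1: salt = 888,000 + 36,500×30.6 = 2,004,900; volume = 66,100 L; S = 30.331 ppt
After stage 2: salt = 2,004,900 + 14,000×26.6 = 2,377,300; volume = 80,100 L; S = 29.679 ppt
After stage 3: salt = 2,377,300 + 18,400×33.5 = 2,993,700; volume = 98,500 L
S = 2,993,700 / 98,500 = 30.3929 ppt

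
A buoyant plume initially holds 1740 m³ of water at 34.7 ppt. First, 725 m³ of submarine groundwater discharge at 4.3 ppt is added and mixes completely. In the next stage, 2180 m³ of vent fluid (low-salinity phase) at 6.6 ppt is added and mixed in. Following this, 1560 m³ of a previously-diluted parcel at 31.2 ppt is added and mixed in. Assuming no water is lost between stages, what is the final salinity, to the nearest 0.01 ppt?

20.40 ppt

Salt balance:
Initial salt = 1,740×34.7 = 60,378
After stage 1: salt = 60,378 + 725×4.3 = 63,495.5; volume = 2,465 m³; S = 25.759 ppt
After stage 2: salt = 63,495.5 + 2,180×6.6 = 77,883.5; volume = 4,645 m³; S = 16.767 ppt
After stage 3: salt = 77,883.5 + 1,560×31.2 = 126,555.5; volume = 6,205 m³
S = 126,555.5 / 6,205 = 20.3957 ppt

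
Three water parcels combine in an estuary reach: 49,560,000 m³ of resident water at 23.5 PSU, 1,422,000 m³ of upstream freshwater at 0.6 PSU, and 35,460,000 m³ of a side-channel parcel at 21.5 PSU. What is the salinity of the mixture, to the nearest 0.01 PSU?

22.30 PSU

Mass of salt is conserved:
salt = 49,560,000×23.5 + 1,422,000×0.6 + 35,460,000×21.5 = 1,164,660,000 + 853,200 + 762,390,000 = 1,927,903,200
volume = 49,560,000 + 1,422,000 + 35,460,000 = 86,442,000 m³
S = 1,927,903,200 / 86,442,000 = 22.3029 PSU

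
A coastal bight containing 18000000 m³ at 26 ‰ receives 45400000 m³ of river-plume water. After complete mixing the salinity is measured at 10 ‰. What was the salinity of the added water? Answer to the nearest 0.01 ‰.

3.66 ‰

Salt balance: 18,000,000×26 + 45,400,000×S = 63,400,000×10
468,000,000 + 45,400,000·S = 634,000,000
S = (634,000,000 − 468,000,000) / 45,400,000 = 3.6564 ‰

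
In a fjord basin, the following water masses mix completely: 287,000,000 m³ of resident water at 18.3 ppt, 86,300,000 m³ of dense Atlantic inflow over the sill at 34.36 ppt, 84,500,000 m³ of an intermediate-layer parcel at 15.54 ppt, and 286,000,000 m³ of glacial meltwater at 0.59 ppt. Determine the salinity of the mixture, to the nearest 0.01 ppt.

13.04 ppt

Salt balance:
salt = 287,000,000×18.3 + 86,300,000×34.36 + 84,500,000×15.54 + 286,000,000×0.59 = 5,252,100,000 + 2,965,268,000 + 1,313,130,000 + 168,740,000 = 9,699,238,000
volume = 287,000,000 + 86,300,000 + 84,500,000 + 286,000,000 = 743,800,000 m³
S = 9,699,238,000 / 743,800,000 = 13.0401 ppt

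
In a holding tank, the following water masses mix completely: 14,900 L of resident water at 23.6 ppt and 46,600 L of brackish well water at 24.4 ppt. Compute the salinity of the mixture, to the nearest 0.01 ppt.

Mass of salt is conserved:
salt = 14,900×23.6 + 46,600×24.4 = 351,640 + 1,137,040 = 1,488,680
volume = 14,900 + 46,600 = 61,500 L
S = 1,488,680 / 61,500 = 24.2062 ppt

24.21 ppt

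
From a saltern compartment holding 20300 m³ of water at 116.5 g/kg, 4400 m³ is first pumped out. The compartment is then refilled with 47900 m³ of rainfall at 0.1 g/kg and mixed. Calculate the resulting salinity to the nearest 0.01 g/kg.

29.11 g/kg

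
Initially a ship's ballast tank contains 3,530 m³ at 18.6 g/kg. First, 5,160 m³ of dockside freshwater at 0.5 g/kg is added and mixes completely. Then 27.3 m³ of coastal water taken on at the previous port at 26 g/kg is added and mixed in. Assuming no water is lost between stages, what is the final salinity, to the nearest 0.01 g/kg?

Salt balance:
Initial salt = 3,530×18.6 = 65,658
After stage 1: salt = 65,658 + 5,160×0.5 = 68,238; volume = 8,690 m³; S = 7.852 g/kg
After stage 2: salt = 68,238 + 27.3×26 = 68,947.8; volume = 8,717.3 m³
S = 68,947.8 / 8,717.3 = 7.9093 g/kg

7.91 g/kg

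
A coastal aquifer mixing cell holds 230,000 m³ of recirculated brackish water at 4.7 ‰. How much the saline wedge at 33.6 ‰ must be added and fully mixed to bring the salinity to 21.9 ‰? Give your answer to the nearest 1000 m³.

Salt balance: 230,000×4.7 + V×33.6 = (230,000+V)×21.9
1,081,000 + 33.6V = 5,037,000 + 21.9V
3,956,000 = 11.7V
V = 338,119.66 m³

338000 m³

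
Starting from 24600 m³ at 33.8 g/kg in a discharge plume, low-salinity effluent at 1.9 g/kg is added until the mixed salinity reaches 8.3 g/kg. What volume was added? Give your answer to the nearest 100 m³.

98000 m³

Salt balance: 24,600×33.8 + V×1.9 = (24,600+V)×8.3
831,480 + 1.9V = 204,180 + 8.3V
627,300 = 6.4V
V = 98,015.63 m³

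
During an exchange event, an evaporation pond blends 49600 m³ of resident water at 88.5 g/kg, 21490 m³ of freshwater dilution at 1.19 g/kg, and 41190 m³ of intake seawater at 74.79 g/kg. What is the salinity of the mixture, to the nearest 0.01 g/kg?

66.76 g/kg

By conservation of dissolved salt,
salt = 49,600×88.5 + 21,490×1.19 + 41,190×74.79 = 4,389,600 + 25,573.1 + 3,080,600.1 = 7,495,773.2
volume = 49,600 + 21,490 + 41,190 = 112,280 m³
S = 7,495,773.2 / 112,280 = 66.7596 g/kg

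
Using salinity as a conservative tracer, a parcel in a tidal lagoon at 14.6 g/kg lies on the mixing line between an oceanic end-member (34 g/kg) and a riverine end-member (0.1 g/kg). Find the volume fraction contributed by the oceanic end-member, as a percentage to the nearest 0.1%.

42.8%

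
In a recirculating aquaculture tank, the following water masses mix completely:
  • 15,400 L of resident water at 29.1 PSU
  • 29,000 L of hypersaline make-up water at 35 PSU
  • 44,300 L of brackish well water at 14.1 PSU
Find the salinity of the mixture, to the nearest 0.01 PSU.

23.54 PSU

Conserving salt mass:
salt = 15,400×29.1 + 29,000×35 + 44,300×14.1 = 448,140 + 1,015,000 + 624,630 = 2,087,770
volume = 15,400 + 29,000 + 44,300 = 88,700 L
S = 2,087,770 / 88,700 = 23.5374 PSU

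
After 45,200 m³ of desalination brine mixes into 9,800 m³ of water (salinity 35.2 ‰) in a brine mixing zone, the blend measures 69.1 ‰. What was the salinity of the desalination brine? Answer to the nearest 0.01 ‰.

76.45 ‰

Salt balance: 9,800×35.2 + 45,200×S = 55,000×69.1
344,960 + 45,200·S = 3,800,500
S = (3,800,500 − 344,960) / 45,200 = 76.45 ‰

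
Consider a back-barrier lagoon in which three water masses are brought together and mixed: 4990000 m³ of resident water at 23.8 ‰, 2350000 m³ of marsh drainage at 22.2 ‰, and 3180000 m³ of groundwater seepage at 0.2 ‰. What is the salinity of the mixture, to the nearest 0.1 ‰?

Salt balance:
salt = 4,990,000×23.8 + 2,350,000×22.2 + 3,180,000×0.2 = 118,762,000 + 52,170,000 + 636,000 = 171,568,000
volume = 4,990,000 + 2,350,000 + 3,180,000 = 10,520,000 m³
S = 171,568,000 / 10,520,000 = 16.309 ‰

16.3 ‰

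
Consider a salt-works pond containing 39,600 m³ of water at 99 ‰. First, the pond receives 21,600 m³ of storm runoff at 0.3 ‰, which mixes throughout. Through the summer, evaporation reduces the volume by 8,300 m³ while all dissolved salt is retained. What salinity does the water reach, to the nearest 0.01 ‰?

74.23 ‰

After mixing: salt = 39,600×99 + 21,600×0.3 = 3,926,880; volume = 61,200 m³
After evaporation: salt unchanged = 3,926,880; volume = 61,200 − 8,300 = 52,900 m³
S = 3,926,880 / 52,900 = 74.2321 ‰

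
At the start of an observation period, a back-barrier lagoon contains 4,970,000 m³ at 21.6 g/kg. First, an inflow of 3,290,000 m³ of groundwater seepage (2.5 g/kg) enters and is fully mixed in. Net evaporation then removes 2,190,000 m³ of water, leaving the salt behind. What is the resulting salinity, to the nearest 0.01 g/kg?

19.04 g/kg

After mixing: salt = 4,970,000×21.6 + 3,290,000×2.5 = 115,577,000; volume = 8,260,000 m³
After evaporation: salt unchanged = 115,577,000; volume = 8,260,000 − 2,190,000 = 6,070,000 m³
S = 115,577,000 / 6,070,000 = 19.0407 g/kg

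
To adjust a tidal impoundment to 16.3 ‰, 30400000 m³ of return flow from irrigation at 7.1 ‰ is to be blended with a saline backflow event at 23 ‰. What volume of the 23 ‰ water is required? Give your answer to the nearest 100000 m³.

41700000 m³

Salt balance: 30,400,000×7.1 + V×23 = (30,400,000+V)×16.3
215,840,000 + 23V = 495,520,000 + 16.3V
279,680,000 = 6.7V
V = 41,743,283.58 m³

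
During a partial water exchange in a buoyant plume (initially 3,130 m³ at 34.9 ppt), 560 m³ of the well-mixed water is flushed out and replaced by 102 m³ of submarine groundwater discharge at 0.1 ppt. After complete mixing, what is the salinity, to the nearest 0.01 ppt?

Remaining after removal: 2,570 m³ at 34.9 ppt (salt = 89,693)
After addition: salt = 89,693 + 102×0.1 = 89,703.2; volume = 2,672 m³
S = 89,703.2 / 2,672 = 33.5716 ppt

33.57 ppt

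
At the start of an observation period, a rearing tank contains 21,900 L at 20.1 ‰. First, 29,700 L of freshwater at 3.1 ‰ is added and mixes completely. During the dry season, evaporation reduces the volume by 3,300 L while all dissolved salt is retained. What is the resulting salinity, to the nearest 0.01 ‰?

After mixing: salt = 21,900×20.1 + 29,700×3.1 = 532,260; volume = 51,600 L
After evaporation: salt unchanged = 532,260; volume = 51,600 − 3,300 = 48,300 L
S = 532,260 / 48,300 = 11.0199 ‰

11.02 ‰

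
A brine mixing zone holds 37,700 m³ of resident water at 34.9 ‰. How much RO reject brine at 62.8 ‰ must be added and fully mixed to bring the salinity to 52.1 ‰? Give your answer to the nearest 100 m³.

Salt balance: 37,700×34.9 + V×62.8 = (37,700+V)×52.1
1,315,730 + 62.8V = 1,964,170 + 52.1V
648,440 = 10.7V
V = 60,601.87 m³

60600 m³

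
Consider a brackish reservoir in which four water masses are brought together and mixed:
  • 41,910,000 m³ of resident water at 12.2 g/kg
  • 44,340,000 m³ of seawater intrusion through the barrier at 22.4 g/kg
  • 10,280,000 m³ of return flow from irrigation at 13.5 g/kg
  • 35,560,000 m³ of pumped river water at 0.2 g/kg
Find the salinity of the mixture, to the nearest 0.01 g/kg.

12.49 g/kg

Mass of salt is conserved:
salt = 41,910,000×12.2 + 44,340,000×22.4 + 10,280,000×13.5 + 35,560,000×0.2 = 511,302,000 + 993,216,000 + 138,780,000 + 7,112,000 = 1,650,410,000
volume = 41,910,000 + 44,340,000 + 10,280,000 + 35,560,000 = 132,090,000 m³
S = 1,650,410,000 / 132,090,000 = 12.4946 g/kg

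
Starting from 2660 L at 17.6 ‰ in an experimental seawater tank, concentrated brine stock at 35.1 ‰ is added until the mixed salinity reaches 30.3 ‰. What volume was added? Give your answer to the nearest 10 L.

Salt balance: 2,660×17.6 + V×35.1 = (2,660+V)×30.3
46,816 + 35.1V = 80,598 + 30.3V
33,782 = 4.8V
V = 7,037.92 L

7040 L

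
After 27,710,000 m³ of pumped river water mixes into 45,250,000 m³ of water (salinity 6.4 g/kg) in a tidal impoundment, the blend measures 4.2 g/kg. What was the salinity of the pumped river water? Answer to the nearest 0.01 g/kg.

Salt balance: 45,250,000×6.4 + 27,710,000×S = 72,960,000×4.2
289,600,000 + 27,710,000·S = 306,432,000
S = (306,432,000 − 289,600,000) / 27,710,000 = 0.6074 g/kg

0.61 g/kg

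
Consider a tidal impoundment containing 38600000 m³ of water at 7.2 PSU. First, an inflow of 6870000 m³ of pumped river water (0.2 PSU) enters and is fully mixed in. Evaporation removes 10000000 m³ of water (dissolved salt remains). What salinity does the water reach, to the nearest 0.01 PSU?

7.87 PSU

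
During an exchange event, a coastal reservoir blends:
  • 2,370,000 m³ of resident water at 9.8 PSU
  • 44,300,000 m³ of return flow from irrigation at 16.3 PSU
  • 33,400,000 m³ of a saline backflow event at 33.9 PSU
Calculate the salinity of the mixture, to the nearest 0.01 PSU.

23.45 PSU

By conservation of dissolved salt,
salt = 2,370,000×9.8 + 44,300,000×16.3 + 33,400,000×33.9 = 23,226,000 + 722,090,000 + 1,132,260,000 = 1,877,576,000
volume = 2,370,000 + 44,300,000 + 33,400,000 = 80,070,000 m³
S = 1,877,576,000 / 80,070,000 = 23.4492 PSU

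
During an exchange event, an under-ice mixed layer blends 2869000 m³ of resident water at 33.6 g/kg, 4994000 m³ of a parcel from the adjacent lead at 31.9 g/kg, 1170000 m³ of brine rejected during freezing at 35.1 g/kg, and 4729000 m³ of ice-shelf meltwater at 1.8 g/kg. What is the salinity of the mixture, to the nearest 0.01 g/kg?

Total salt / total volume:
salt = 2,869,000×33.6 + 4,994,000×31.9 + 1,170,000×35.1 + 4,729,000×1.8 = 96,398,400 + 159,308,600 + 41,067,000 + 8,512,200 = 305,286,200
volume = 2,869,000 + 4,994,000 + 1,170,000 + 4,729,000 = 13,762,000 m³
S = 305,286,200 / 13,762,000 = 22.1833 g/kg

22.18 g/kg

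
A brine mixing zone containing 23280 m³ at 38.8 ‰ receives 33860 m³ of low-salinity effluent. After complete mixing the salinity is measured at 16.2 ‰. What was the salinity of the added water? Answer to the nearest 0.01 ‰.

0.66 ‰

Salt balance: 23,280×38.8 + 33,860×S = 57,140×16.2
903,264 + 33,860·S = 925,668
S = (925,668 − 903,264) / 33,860 = 0.6617 ‰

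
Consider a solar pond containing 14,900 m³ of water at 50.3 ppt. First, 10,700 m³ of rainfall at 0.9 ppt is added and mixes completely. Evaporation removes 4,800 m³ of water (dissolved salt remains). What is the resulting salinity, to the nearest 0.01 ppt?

After mixing: salt = 14,900×50.3 + 10,700×0.9 = 759,100; volume = 25,600 m³
After evaporation: salt unchanged = 759,100; volume = 25,600 − 4,800 = 20,800 m³
S = 759,100 / 20,800 = 36.4952 ppt

36.50 ppt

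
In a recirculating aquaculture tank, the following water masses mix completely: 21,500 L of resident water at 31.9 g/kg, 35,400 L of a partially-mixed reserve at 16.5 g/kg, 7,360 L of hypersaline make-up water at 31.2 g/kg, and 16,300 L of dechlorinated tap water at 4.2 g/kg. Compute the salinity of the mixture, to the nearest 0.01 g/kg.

19.46 g/kg

Total salt / total volume:
salt = 21,500×31.9 + 35,400×16.5 + 7,360×31.2 + 16,300×4.2 = 685,850 + 584,100 + 229,632 + 68,460 = 1,568,042
volume = 21,500 + 35,400 + 7,360 + 16,300 = 80,560 L
S = 1,568,042 / 80,560 = 19.4643 g/kg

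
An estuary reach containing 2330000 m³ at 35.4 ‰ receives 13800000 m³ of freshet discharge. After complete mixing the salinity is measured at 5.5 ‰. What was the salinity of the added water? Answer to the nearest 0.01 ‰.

Salt balance: 2,330,000×35.4 + 13,800,000×S = 16,130,000×5.5
82,482,000 + 13,800,000·S = 88,715,000
S = (88,715,000 − 82,482,000) / 13,800,000 = 0.4517 ‰

0.45 ‰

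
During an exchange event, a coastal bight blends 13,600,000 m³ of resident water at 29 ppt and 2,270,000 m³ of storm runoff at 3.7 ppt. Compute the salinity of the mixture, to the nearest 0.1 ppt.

Salt balance:
salt = 13,600,000×29 + 2,270,000×3.7 = 394,400,000 + 8,399,000 = 402,799,000
volume = 13,600,000 + 2,270,000 = 15,870,000 m³
S = 402,799,000 / 15,870,000 = 25.381 ppt

25.4 ppt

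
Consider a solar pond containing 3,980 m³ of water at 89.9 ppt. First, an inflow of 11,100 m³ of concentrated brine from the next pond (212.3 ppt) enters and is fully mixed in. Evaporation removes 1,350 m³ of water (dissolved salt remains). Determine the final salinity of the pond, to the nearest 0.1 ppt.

197.7 ppt

After mixing: salt = 3,980×89.9 + 11,100×212.3 = 2,714,332; volume = 15,080 m³
After evaporation: salt unchanged = 2,714,332; volume = 15,080 − 1,350 = 13,730 m³
S = 2,714,332 / 13,730 = 197.6935 ppt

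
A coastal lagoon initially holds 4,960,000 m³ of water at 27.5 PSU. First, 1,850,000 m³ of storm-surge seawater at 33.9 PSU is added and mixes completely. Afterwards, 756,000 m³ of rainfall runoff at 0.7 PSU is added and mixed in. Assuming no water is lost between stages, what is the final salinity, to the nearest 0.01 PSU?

26.39 PSU

Total salt / total volume:
Initial salt = 4,960,000×27.5 = 136,400,000
After stage 1: salt = 136,400,000 + 1,850,000×33.9 = 199,115,000; volume = 6,810,000 m³; S = 29.239 PSU
After stage 2: salt = 199,115,000 + 756,000×0.7 = 199,644,200; volume = 7,566,000 m³
S = 199,644,200 / 7,566,000 = 26.387 PSU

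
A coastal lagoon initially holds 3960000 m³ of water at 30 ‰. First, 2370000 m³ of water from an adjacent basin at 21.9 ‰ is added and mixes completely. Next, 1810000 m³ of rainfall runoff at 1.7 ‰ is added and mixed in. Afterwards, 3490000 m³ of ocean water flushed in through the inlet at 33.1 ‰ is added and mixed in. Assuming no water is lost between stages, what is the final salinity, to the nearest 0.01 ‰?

24.88 ‰

Total salt / total volume:
Initial salt = 3,960,000×30 = 118,800,000
After stage 1: salt = 118,800,000 + 2,370,000×21.9 = 170,703,000; volume = 6,330,000 m³; S = 26.967 ‰
After stage 2: salt = 170,703,000 + 1,810,000×1.7 = 173,780,000; volume = 8,140,000 m³; S = 21.349 ‰
After stage 3: salt = 173,780,000 + 3,490,000×33.1 = 289,299,000; volume = 11,630,000 m³
S = 289,299,000 / 11,630,000 = 24.8752 ‰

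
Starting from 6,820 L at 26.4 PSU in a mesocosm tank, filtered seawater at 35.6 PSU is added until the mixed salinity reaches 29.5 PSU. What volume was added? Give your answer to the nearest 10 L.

Salt balance: 6,820×26.4 + V×35.6 = (6,820+V)×29.5
180,048 + 35.6V = 201,190 + 29.5V
21,142 = 6.1V
V = 3,465.9 L

3470 L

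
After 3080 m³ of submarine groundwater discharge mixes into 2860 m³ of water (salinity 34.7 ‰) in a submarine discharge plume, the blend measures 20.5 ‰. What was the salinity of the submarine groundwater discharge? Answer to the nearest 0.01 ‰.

7.31 ‰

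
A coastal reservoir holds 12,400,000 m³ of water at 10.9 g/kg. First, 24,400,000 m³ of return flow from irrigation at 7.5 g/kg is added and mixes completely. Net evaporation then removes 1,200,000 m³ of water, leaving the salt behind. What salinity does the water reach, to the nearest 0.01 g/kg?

After mixing: salt = 12,400,000×10.9 + 24,400,000×7.5 = 318,160,000; volume = 36,800,000 m³
After evaporation: salt unchanged = 318,160,000; volume = 36,800,000 − 1,200,000 = 35,600,000 m³
S = 318,160,000 / 35,600,000 = 8.9371 g/kg

8.94 g/kg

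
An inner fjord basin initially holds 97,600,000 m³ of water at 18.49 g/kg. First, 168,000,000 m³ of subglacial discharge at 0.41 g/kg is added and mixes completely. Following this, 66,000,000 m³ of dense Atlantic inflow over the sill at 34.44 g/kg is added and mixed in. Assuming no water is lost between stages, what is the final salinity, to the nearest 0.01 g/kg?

Weighted by volume,
Initial salt = 97,600,000×18.49 = 1,804,624,000
After stage 1: salt = 1,804,624,000 + 168,000,000×0.41 = 1,873,504,000; volume = 265,600,000 m³; S = 7.054 g/kg
After stage 2: salt = 1,873,504,000 + 66,000,000×34.44 = 4,146,544,000; volume = 331,600,000 m³
S = 4,146,544,000 / 331,600,000 = 12.5047 g/kg

12.50 g/kg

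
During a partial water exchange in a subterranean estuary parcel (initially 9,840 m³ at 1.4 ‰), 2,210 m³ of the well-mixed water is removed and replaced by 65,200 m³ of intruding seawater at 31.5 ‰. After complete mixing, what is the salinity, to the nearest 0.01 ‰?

28.35 ‰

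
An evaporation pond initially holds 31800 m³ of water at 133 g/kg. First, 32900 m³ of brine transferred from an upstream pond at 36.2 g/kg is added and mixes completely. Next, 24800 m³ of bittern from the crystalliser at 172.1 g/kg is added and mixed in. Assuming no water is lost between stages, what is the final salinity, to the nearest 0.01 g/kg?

108.25 g/kg

Weighted by volume,
Initial salt = 31,800×133 = 4,229,400
After stage 1: salt = 4,229,400 + 32,900×36.2 = 5,420,380; volume = 64,700 m³; S = 83.777 g/kg
After stage 2: salt = 5,420,380 + 24,800×172.1 = 9,688,460; volume = 89,500 m³
S = 9,688,460 / 89,500 = 108.2509 g/kg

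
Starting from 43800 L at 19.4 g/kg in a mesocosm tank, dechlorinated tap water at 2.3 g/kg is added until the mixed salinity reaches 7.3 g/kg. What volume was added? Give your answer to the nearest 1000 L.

Salt balance: 43,800×19.4 + V×2.3 = (43,800+V)×7.3
849,720 + 2.3V = 319,740 + 7.3V
529,980 = 5V
V = 105,996 L

106000 L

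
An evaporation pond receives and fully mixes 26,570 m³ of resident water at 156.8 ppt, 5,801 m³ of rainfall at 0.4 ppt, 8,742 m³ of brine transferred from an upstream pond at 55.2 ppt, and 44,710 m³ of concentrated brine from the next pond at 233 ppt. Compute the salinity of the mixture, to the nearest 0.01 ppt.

Total salt / total volume:
salt = 26,570×156.8 + 5,801×0.4 + 8,742×55.2 + 44,710×233 = 4,166,176 + 2,320.4 + 482,558.4 + 10,417,430 = 15,068,484.8
volume = 26,570 + 5,801 + 8,742 + 44,710 = 85,823 m³
S = 15,068,484.8 / 85,823 = 175.5763 ppt

175.58 ppt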